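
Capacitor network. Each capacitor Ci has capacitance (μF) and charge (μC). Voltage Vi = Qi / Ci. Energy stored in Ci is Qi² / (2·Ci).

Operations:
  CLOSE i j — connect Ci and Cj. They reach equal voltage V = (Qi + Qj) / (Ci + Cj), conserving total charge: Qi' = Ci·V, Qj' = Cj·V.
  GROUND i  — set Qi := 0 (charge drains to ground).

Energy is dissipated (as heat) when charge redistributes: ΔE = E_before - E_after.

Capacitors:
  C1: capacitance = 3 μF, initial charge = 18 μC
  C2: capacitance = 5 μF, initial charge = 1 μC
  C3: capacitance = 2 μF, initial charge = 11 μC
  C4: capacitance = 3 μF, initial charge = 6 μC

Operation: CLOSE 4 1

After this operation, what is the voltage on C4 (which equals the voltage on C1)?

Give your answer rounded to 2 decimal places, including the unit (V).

Answer: 4.00 V

Derivation:
Initial: C1(3μF, Q=18μC, V=6.00V), C2(5μF, Q=1μC, V=0.20V), C3(2μF, Q=11μC, V=5.50V), C4(3μF, Q=6μC, V=2.00V)
Op 1: CLOSE 4-1: Q_total=24.00, C_total=6.00, V=4.00; Q4=12.00, Q1=12.00; dissipated=12.000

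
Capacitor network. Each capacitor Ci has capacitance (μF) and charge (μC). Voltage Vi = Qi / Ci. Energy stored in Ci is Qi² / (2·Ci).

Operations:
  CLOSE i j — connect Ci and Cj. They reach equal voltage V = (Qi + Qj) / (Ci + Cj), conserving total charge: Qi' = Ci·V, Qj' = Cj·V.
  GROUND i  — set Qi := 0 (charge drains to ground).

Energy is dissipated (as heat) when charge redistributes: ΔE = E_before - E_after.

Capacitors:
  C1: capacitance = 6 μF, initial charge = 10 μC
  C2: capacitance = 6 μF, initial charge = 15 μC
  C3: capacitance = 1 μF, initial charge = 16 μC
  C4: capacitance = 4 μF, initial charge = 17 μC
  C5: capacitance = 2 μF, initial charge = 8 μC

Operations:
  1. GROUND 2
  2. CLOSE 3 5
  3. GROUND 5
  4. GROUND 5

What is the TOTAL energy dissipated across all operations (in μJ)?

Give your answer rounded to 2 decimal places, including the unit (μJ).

Initial: C1(6μF, Q=10μC, V=1.67V), C2(6μF, Q=15μC, V=2.50V), C3(1μF, Q=16μC, V=16.00V), C4(4μF, Q=17μC, V=4.25V), C5(2μF, Q=8μC, V=4.00V)
Op 1: GROUND 2: Q2=0; energy lost=18.750
Op 2: CLOSE 3-5: Q_total=24.00, C_total=3.00, V=8.00; Q3=8.00, Q5=16.00; dissipated=48.000
Op 3: GROUND 5: Q5=0; energy lost=64.000
Op 4: GROUND 5: Q5=0; energy lost=0.000
Total dissipated: 130.750 μJ

Answer: 130.75 μJ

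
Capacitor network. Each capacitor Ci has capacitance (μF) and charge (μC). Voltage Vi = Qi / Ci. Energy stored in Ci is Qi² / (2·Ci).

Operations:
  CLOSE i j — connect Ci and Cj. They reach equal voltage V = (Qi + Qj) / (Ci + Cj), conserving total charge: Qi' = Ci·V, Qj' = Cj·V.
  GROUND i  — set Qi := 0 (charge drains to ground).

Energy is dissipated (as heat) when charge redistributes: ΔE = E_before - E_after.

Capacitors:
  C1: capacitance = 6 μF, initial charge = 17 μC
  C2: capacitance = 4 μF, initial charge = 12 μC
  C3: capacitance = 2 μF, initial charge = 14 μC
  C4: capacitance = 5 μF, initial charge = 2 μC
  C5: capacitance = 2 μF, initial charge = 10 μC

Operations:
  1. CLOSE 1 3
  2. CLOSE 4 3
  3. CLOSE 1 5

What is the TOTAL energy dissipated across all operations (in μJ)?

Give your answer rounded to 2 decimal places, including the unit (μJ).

Initial: C1(6μF, Q=17μC, V=2.83V), C2(4μF, Q=12μC, V=3.00V), C3(2μF, Q=14μC, V=7.00V), C4(5μF, Q=2μC, V=0.40V), C5(2μF, Q=10μC, V=5.00V)
Op 1: CLOSE 1-3: Q_total=31.00, C_total=8.00, V=3.88; Q1=23.25, Q3=7.75; dissipated=13.021
Op 2: CLOSE 4-3: Q_total=9.75, C_total=7.00, V=1.39; Q4=6.96, Q3=2.79; dissipated=8.625
Op 3: CLOSE 1-5: Q_total=33.25, C_total=8.00, V=4.16; Q1=24.94, Q5=8.31; dissipated=0.949
Total dissipated: 22.595 μJ

Answer: 22.60 μJ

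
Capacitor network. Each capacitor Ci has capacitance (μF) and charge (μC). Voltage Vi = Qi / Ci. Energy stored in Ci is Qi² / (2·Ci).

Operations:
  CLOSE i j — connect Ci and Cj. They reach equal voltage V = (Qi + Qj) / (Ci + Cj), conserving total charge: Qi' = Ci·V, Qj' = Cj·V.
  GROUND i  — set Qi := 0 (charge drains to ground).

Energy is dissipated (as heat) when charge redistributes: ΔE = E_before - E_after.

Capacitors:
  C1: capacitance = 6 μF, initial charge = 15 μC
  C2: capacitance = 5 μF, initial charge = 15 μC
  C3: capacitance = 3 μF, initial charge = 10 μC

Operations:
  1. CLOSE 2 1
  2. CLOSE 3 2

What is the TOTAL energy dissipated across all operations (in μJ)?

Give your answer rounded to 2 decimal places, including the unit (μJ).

Initial: C1(6μF, Q=15μC, V=2.50V), C2(5μF, Q=15μC, V=3.00V), C3(3μF, Q=10μC, V=3.33V)
Op 1: CLOSE 2-1: Q_total=30.00, C_total=11.00, V=2.73; Q2=13.64, Q1=16.36; dissipated=0.341
Op 2: CLOSE 3-2: Q_total=23.64, C_total=8.00, V=2.95; Q3=8.86, Q2=14.77; dissipated=0.344
Total dissipated: 0.685 μJ

Answer: 0.69 μJ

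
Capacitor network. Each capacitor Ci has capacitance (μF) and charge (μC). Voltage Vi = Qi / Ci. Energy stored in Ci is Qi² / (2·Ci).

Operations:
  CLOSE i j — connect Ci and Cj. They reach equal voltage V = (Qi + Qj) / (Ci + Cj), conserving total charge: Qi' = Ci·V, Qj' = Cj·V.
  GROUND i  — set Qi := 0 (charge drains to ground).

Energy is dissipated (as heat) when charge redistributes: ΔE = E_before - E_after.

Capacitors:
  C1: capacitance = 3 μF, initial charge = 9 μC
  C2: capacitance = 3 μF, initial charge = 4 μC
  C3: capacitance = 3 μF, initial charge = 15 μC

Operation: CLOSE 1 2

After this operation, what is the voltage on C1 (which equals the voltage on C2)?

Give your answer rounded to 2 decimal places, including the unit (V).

Initial: C1(3μF, Q=9μC, V=3.00V), C2(3μF, Q=4μC, V=1.33V), C3(3μF, Q=15μC, V=5.00V)
Op 1: CLOSE 1-2: Q_total=13.00, C_total=6.00, V=2.17; Q1=6.50, Q2=6.50; dissipated=2.083

Answer: 2.17 V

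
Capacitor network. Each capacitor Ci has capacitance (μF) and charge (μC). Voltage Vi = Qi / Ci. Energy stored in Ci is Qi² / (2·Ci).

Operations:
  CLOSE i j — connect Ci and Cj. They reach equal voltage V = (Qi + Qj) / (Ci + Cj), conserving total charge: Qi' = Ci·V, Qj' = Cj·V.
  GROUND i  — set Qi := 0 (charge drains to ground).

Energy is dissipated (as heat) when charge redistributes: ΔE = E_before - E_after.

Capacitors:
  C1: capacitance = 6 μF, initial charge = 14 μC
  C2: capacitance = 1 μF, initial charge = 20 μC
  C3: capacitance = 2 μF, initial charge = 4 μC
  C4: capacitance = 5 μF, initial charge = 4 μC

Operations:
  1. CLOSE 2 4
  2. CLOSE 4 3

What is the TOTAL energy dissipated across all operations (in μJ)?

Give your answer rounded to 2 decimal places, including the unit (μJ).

Initial: C1(6μF, Q=14μC, V=2.33V), C2(1μF, Q=20μC, V=20.00V), C3(2μF, Q=4μC, V=2.00V), C4(5μF, Q=4μC, V=0.80V)
Op 1: CLOSE 2-4: Q_total=24.00, C_total=6.00, V=4.00; Q2=4.00, Q4=20.00; dissipated=153.600
Op 2: CLOSE 4-3: Q_total=24.00, C_total=7.00, V=3.43; Q4=17.14, Q3=6.86; dissipated=2.857
Total dissipated: 156.457 μJ

Answer: 156.46 μJ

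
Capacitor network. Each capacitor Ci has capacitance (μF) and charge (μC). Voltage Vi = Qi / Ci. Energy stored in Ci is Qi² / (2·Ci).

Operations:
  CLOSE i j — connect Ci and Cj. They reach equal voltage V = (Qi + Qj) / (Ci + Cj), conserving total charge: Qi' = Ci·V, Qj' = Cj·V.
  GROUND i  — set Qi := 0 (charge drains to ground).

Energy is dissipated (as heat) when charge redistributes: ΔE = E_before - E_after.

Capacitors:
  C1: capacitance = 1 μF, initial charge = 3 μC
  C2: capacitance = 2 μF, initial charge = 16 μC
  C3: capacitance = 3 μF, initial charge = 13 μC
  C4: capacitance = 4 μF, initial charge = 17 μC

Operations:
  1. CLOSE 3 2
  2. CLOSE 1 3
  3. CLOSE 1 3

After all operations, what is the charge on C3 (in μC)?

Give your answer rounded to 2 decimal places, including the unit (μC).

Initial: C1(1μF, Q=3μC, V=3.00V), C2(2μF, Q=16μC, V=8.00V), C3(3μF, Q=13μC, V=4.33V), C4(4μF, Q=17μC, V=4.25V)
Op 1: CLOSE 3-2: Q_total=29.00, C_total=5.00, V=5.80; Q3=17.40, Q2=11.60; dissipated=8.067
Op 2: CLOSE 1-3: Q_total=20.40, C_total=4.00, V=5.10; Q1=5.10, Q3=15.30; dissipated=2.940
Op 3: CLOSE 1-3: Q_total=20.40, C_total=4.00, V=5.10; Q1=5.10, Q3=15.30; dissipated=0.000
Final charges: Q1=5.10, Q2=11.60, Q3=15.30, Q4=17.00

Answer: 15.30 μC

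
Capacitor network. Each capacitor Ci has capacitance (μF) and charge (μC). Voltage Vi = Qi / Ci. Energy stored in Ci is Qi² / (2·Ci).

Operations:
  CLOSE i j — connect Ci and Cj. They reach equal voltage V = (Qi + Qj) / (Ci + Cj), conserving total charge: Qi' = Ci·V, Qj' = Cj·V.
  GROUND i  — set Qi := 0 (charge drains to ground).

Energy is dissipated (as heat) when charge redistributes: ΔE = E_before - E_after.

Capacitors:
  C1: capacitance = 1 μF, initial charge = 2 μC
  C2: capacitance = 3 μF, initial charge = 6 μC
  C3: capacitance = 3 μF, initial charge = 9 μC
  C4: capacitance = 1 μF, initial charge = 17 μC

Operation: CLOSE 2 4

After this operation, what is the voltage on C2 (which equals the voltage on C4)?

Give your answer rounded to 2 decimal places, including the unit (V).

Answer: 5.75 V

Derivation:
Initial: C1(1μF, Q=2μC, V=2.00V), C2(3μF, Q=6μC, V=2.00V), C3(3μF, Q=9μC, V=3.00V), C4(1μF, Q=17μC, V=17.00V)
Op 1: CLOSE 2-4: Q_total=23.00, C_total=4.00, V=5.75; Q2=17.25, Q4=5.75; dissipated=84.375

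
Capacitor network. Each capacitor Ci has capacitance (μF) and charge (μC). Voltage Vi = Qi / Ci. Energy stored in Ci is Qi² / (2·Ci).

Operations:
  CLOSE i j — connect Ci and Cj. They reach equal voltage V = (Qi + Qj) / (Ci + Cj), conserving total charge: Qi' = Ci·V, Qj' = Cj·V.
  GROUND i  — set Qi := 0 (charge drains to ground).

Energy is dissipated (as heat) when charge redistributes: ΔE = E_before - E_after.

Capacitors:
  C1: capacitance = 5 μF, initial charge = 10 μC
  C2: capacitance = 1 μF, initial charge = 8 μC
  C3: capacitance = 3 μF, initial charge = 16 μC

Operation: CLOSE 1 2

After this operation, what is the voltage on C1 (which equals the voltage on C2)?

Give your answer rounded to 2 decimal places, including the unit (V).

Initial: C1(5μF, Q=10μC, V=2.00V), C2(1μF, Q=8μC, V=8.00V), C3(3μF, Q=16μC, V=5.33V)
Op 1: CLOSE 1-2: Q_total=18.00, C_total=6.00, V=3.00; Q1=15.00, Q2=3.00; dissipated=15.000

Answer: 3.00 V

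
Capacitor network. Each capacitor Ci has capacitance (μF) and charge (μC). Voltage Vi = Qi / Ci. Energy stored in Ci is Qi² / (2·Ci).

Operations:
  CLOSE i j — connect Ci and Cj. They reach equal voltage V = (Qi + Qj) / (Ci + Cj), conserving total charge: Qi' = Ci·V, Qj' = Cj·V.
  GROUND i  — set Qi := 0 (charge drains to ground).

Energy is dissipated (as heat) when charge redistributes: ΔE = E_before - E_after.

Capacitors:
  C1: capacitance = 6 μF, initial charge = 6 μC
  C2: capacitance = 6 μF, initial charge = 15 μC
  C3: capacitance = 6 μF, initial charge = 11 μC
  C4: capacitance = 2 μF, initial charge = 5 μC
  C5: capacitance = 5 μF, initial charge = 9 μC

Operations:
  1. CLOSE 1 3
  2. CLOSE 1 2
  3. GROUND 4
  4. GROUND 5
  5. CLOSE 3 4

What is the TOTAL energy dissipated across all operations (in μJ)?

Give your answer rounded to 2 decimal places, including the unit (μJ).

Initial: C1(6μF, Q=6μC, V=1.00V), C2(6μF, Q=15μC, V=2.50V), C3(6μF, Q=11μC, V=1.83V), C4(2μF, Q=5μC, V=2.50V), C5(5μF, Q=9μC, V=1.80V)
Op 1: CLOSE 1-3: Q_total=17.00, C_total=12.00, V=1.42; Q1=8.50, Q3=8.50; dissipated=1.042
Op 2: CLOSE 1-2: Q_total=23.50, C_total=12.00, V=1.96; Q1=11.75, Q2=11.75; dissipated=1.760
Op 3: GROUND 4: Q4=0; energy lost=6.250
Op 4: GROUND 5: Q5=0; energy lost=8.100
Op 5: CLOSE 3-4: Q_total=8.50, C_total=8.00, V=1.06; Q3=6.38, Q4=2.12; dissipated=1.505
Total dissipated: 18.657 μJ

Answer: 18.66 μJ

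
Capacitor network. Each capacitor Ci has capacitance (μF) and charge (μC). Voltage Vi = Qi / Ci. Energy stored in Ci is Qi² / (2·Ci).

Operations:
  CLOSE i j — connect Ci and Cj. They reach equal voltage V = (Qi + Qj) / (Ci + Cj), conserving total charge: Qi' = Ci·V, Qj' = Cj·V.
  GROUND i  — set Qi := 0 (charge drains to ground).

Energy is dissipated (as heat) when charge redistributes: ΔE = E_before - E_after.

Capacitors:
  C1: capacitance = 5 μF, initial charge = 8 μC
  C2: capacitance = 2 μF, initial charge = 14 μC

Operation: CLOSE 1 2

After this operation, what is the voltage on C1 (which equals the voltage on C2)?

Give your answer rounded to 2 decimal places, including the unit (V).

Initial: C1(5μF, Q=8μC, V=1.60V), C2(2μF, Q=14μC, V=7.00V)
Op 1: CLOSE 1-2: Q_total=22.00, C_total=7.00, V=3.14; Q1=15.71, Q2=6.29; dissipated=20.829

Answer: 3.14 V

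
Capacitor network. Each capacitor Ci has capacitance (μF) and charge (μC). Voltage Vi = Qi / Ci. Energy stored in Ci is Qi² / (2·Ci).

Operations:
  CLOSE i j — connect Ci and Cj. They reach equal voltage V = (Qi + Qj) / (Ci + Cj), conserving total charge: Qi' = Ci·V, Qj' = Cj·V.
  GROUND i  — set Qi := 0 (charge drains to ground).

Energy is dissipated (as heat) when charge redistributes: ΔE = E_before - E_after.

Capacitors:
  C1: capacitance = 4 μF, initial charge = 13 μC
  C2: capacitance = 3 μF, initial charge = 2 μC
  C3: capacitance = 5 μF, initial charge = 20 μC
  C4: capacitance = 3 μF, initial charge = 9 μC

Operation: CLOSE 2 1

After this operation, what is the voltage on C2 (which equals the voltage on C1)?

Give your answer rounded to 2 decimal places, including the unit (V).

Answer: 2.14 V

Derivation:
Initial: C1(4μF, Q=13μC, V=3.25V), C2(3μF, Q=2μC, V=0.67V), C3(5μF, Q=20μC, V=4.00V), C4(3μF, Q=9μC, V=3.00V)
Op 1: CLOSE 2-1: Q_total=15.00, C_total=7.00, V=2.14; Q2=6.43, Q1=8.57; dissipated=5.720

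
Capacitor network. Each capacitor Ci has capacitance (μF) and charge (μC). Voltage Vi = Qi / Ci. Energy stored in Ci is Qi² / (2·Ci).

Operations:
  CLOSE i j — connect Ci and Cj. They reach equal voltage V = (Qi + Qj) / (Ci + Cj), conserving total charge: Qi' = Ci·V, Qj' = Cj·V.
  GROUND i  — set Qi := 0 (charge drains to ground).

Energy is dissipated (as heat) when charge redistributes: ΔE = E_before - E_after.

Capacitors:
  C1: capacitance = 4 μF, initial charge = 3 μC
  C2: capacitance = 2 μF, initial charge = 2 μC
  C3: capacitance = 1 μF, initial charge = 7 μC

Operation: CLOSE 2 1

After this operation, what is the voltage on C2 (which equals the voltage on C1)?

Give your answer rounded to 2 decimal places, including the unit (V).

Initial: C1(4μF, Q=3μC, V=0.75V), C2(2μF, Q=2μC, V=1.00V), C3(1μF, Q=7μC, V=7.00V)
Op 1: CLOSE 2-1: Q_total=5.00, C_total=6.00, V=0.83; Q2=1.67, Q1=3.33; dissipated=0.042

Answer: 0.83 V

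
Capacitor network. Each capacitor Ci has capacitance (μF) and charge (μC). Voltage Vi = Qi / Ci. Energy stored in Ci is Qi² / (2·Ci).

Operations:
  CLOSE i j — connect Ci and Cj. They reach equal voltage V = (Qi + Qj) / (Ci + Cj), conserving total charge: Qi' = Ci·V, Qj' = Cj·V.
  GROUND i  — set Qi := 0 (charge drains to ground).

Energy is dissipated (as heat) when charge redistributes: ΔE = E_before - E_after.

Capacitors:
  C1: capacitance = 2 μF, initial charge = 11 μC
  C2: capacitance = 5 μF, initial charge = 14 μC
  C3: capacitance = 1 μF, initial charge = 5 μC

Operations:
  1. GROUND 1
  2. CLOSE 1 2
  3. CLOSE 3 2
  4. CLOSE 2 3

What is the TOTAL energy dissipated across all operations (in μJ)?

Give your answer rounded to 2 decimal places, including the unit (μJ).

Answer: 39.60 μJ

Derivation:
Initial: C1(2μF, Q=11μC, V=5.50V), C2(5μF, Q=14μC, V=2.80V), C3(1μF, Q=5μC, V=5.00V)
Op 1: GROUND 1: Q1=0; energy lost=30.250
Op 2: CLOSE 1-2: Q_total=14.00, C_total=7.00, V=2.00; Q1=4.00, Q2=10.00; dissipated=5.600
Op 3: CLOSE 3-2: Q_total=15.00, C_total=6.00, V=2.50; Q3=2.50, Q2=12.50; dissipated=3.750
Op 4: CLOSE 2-3: Q_total=15.00, C_total=6.00, V=2.50; Q2=12.50, Q3=2.50; dissipated=0.000
Total dissipated: 39.600 μJ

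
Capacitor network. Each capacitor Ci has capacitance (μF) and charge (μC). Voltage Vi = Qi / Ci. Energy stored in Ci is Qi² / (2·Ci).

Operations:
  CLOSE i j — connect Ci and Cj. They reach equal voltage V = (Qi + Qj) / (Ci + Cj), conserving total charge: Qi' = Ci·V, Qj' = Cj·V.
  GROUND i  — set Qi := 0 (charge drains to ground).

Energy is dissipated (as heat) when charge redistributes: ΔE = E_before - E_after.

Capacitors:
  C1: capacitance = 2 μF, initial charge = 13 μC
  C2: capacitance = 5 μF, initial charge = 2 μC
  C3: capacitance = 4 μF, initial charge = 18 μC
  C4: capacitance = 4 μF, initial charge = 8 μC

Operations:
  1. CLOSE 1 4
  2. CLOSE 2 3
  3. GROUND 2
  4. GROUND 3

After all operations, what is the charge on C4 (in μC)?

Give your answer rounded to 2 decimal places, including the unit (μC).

Initial: C1(2μF, Q=13μC, V=6.50V), C2(5μF, Q=2μC, V=0.40V), C3(4μF, Q=18μC, V=4.50V), C4(4μF, Q=8μC, V=2.00V)
Op 1: CLOSE 1-4: Q_total=21.00, C_total=6.00, V=3.50; Q1=7.00, Q4=14.00; dissipated=13.500
Op 2: CLOSE 2-3: Q_total=20.00, C_total=9.00, V=2.22; Q2=11.11, Q3=8.89; dissipated=18.678
Op 3: GROUND 2: Q2=0; energy lost=12.346
Op 4: GROUND 3: Q3=0; energy lost=9.877
Final charges: Q1=7.00, Q2=0.00, Q3=0.00, Q4=14.00

Answer: 14.00 μC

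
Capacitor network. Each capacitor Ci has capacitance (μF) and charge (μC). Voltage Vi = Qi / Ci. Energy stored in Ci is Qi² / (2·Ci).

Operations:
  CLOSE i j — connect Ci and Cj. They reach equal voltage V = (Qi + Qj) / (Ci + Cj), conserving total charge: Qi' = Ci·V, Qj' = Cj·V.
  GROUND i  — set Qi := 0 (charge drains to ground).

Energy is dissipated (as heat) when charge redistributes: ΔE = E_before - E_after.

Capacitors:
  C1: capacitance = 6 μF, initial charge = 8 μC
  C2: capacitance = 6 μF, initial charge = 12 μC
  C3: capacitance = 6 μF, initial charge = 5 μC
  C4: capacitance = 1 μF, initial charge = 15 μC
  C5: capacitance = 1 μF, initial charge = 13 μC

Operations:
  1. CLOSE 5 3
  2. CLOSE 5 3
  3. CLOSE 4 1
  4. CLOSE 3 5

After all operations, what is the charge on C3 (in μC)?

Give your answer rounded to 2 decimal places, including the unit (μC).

Answer: 15.43 μC

Derivation:
Initial: C1(6μF, Q=8μC, V=1.33V), C2(6μF, Q=12μC, V=2.00V), C3(6μF, Q=5μC, V=0.83V), C4(1μF, Q=15μC, V=15.00V), C5(1μF, Q=13μC, V=13.00V)
Op 1: CLOSE 5-3: Q_total=18.00, C_total=7.00, V=2.57; Q5=2.57, Q3=15.43; dissipated=63.440
Op 2: CLOSE 5-3: Q_total=18.00, C_total=7.00, V=2.57; Q5=2.57, Q3=15.43; dissipated=0.000
Op 3: CLOSE 4-1: Q_total=23.00, C_total=7.00, V=3.29; Q4=3.29, Q1=19.71; dissipated=80.048
Op 4: CLOSE 3-5: Q_total=18.00, C_total=7.00, V=2.57; Q3=15.43, Q5=2.57; dissipated=0.000
Final charges: Q1=19.71, Q2=12.00, Q3=15.43, Q4=3.29, Q5=2.57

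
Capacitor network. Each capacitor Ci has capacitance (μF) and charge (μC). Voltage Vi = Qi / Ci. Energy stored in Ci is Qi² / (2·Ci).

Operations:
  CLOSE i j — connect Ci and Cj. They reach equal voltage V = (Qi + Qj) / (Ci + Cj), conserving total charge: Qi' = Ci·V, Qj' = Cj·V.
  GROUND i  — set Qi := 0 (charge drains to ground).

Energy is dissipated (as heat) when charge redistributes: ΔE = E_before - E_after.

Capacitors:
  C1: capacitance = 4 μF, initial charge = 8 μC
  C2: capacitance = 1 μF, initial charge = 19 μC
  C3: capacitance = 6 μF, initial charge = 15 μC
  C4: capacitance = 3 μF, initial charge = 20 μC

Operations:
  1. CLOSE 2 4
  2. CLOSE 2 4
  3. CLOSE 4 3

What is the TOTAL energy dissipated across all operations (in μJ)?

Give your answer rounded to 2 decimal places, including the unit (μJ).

Answer: 109.60 μJ

Derivation:
Initial: C1(4μF, Q=8μC, V=2.00V), C2(1μF, Q=19μC, V=19.00V), C3(6μF, Q=15μC, V=2.50V), C4(3μF, Q=20μC, V=6.67V)
Op 1: CLOSE 2-4: Q_total=39.00, C_total=4.00, V=9.75; Q2=9.75, Q4=29.25; dissipated=57.042
Op 2: CLOSE 2-4: Q_total=39.00, C_total=4.00, V=9.75; Q2=9.75, Q4=29.25; dissipated=0.000
Op 3: CLOSE 4-3: Q_total=44.25, C_total=9.00, V=4.92; Q4=14.75, Q3=29.50; dissipated=52.562
Total dissipated: 109.604 μJ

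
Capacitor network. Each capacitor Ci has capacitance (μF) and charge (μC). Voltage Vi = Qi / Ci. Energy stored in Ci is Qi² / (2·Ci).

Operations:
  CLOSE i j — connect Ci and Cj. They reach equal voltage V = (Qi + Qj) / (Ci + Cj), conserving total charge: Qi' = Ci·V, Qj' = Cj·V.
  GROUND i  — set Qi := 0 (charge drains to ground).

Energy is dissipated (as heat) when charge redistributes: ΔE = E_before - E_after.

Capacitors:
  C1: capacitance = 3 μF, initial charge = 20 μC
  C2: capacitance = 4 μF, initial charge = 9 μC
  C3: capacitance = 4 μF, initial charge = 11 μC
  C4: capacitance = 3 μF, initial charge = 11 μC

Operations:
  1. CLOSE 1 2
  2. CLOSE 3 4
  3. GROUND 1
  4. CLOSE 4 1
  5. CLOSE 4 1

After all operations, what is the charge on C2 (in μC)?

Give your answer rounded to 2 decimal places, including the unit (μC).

Initial: C1(3μF, Q=20μC, V=6.67V), C2(4μF, Q=9μC, V=2.25V), C3(4μF, Q=11μC, V=2.75V), C4(3μF, Q=11μC, V=3.67V)
Op 1: CLOSE 1-2: Q_total=29.00, C_total=7.00, V=4.14; Q1=12.43, Q2=16.57; dissipated=16.720
Op 2: CLOSE 3-4: Q_total=22.00, C_total=7.00, V=3.14; Q3=12.57, Q4=9.43; dissipated=0.720
Op 3: GROUND 1: Q1=0; energy lost=25.745
Op 4: CLOSE 4-1: Q_total=9.43, C_total=6.00, V=1.57; Q4=4.71, Q1=4.71; dissipated=7.408
Op 5: CLOSE 4-1: Q_total=9.43, C_total=6.00, V=1.57; Q4=4.71, Q1=4.71; dissipated=0.000
Final charges: Q1=4.71, Q2=16.57, Q3=12.57, Q4=4.71

Answer: 16.57 μC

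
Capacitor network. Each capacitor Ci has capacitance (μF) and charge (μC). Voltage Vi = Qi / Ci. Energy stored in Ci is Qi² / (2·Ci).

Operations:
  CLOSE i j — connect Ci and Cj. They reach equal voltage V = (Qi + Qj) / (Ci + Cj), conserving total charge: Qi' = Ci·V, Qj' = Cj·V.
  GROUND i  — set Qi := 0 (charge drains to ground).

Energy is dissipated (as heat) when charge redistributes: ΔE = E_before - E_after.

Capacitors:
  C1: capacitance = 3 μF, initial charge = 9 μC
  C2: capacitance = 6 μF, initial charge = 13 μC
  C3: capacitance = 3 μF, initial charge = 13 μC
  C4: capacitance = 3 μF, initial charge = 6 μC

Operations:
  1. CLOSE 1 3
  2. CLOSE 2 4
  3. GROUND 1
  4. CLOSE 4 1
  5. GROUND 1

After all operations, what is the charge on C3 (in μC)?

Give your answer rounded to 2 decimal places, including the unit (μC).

Initial: C1(3μF, Q=9μC, V=3.00V), C2(6μF, Q=13μC, V=2.17V), C3(3μF, Q=13μC, V=4.33V), C4(3μF, Q=6μC, V=2.00V)
Op 1: CLOSE 1-3: Q_total=22.00, C_total=6.00, V=3.67; Q1=11.00, Q3=11.00; dissipated=1.333
Op 2: CLOSE 2-4: Q_total=19.00, C_total=9.00, V=2.11; Q2=12.67, Q4=6.33; dissipated=0.028
Op 3: GROUND 1: Q1=0; energy lost=20.167
Op 4: CLOSE 4-1: Q_total=6.33, C_total=6.00, V=1.06; Q4=3.17, Q1=3.17; dissipated=3.343
Op 5: GROUND 1: Q1=0; energy lost=1.671
Final charges: Q1=0.00, Q2=12.67, Q3=11.00, Q4=3.17

Answer: 11.00 μC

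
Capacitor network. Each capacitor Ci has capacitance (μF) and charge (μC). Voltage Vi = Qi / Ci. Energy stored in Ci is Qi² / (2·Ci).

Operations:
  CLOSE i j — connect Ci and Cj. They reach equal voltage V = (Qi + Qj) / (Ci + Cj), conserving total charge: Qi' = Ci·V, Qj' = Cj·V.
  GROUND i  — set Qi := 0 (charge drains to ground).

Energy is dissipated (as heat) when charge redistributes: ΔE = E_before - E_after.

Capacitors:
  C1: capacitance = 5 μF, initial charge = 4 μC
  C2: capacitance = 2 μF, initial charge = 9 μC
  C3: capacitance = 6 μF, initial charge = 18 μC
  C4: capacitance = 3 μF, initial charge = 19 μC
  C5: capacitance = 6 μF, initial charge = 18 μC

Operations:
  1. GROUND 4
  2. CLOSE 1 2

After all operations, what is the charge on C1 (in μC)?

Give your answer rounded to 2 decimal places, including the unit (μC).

Initial: C1(5μF, Q=4μC, V=0.80V), C2(2μF, Q=9μC, V=4.50V), C3(6μF, Q=18μC, V=3.00V), C4(3μF, Q=19μC, V=6.33V), C5(6μF, Q=18μC, V=3.00V)
Op 1: GROUND 4: Q4=0; energy lost=60.167
Op 2: CLOSE 1-2: Q_total=13.00, C_total=7.00, V=1.86; Q1=9.29, Q2=3.71; dissipated=9.779
Final charges: Q1=9.29, Q2=3.71, Q3=18.00, Q4=0.00, Q5=18.00

Answer: 9.29 μC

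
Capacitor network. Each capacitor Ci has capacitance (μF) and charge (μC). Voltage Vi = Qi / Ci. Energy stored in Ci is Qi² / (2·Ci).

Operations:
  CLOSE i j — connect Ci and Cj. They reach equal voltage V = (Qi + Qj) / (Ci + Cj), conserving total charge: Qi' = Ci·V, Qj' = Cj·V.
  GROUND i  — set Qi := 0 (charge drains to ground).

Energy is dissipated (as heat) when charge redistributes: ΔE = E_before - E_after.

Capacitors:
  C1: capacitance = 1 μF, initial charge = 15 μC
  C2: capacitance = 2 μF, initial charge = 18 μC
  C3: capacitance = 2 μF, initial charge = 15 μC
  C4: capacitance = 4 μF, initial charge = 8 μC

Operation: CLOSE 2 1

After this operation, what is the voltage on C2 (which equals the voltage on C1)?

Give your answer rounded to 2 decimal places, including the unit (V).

Initial: C1(1μF, Q=15μC, V=15.00V), C2(2μF, Q=18μC, V=9.00V), C3(2μF, Q=15μC, V=7.50V), C4(4μF, Q=8μC, V=2.00V)
Op 1: CLOSE 2-1: Q_total=33.00, C_total=3.00, V=11.00; Q2=22.00, Q1=11.00; dissipated=12.000

Answer: 11.00 V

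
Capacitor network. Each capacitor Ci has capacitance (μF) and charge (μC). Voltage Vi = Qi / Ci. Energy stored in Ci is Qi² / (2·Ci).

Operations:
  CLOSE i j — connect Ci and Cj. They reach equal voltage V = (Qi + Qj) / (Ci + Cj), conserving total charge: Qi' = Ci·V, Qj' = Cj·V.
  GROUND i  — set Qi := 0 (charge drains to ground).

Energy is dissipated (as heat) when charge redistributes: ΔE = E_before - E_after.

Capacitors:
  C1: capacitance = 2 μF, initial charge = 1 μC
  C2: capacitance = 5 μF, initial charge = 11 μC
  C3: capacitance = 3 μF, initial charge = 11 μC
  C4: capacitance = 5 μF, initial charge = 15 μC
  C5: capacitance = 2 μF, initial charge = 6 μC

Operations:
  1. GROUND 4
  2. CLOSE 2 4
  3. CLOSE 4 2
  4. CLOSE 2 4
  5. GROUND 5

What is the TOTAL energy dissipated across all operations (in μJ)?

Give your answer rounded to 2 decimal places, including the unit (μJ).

Initial: C1(2μF, Q=1μC, V=0.50V), C2(5μF, Q=11μC, V=2.20V), C3(3μF, Q=11μC, V=3.67V), C4(5μF, Q=15μC, V=3.00V), C5(2μF, Q=6μC, V=3.00V)
Op 1: GROUND 4: Q4=0; energy lost=22.500
Op 2: CLOSE 2-4: Q_total=11.00, C_total=10.00, V=1.10; Q2=5.50, Q4=5.50; dissipated=6.050
Op 3: CLOSE 4-2: Q_total=11.00, C_total=10.00, V=1.10; Q4=5.50, Q2=5.50; dissipated=0.000
Op 4: CLOSE 2-4: Q_total=11.00, C_total=10.00, V=1.10; Q2=5.50, Q4=5.50; dissipated=0.000
Op 5: GROUND 5: Q5=0; energy lost=9.000
Total dissipated: 37.550 μJ

Answer: 37.55 μJ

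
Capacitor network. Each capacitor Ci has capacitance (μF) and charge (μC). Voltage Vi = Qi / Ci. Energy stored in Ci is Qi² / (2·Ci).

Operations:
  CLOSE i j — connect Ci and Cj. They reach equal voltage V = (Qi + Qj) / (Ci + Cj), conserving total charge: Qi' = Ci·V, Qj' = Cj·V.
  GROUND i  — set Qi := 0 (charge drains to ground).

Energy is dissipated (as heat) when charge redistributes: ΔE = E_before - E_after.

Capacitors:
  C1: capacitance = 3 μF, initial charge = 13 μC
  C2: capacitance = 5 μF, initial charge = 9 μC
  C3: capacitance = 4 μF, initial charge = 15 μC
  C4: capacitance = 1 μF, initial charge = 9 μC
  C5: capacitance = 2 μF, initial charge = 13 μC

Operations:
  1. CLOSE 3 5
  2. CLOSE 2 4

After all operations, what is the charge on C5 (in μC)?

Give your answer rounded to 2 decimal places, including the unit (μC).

Answer: 9.33 μC

Derivation:
Initial: C1(3μF, Q=13μC, V=4.33V), C2(5μF, Q=9μC, V=1.80V), C3(4μF, Q=15μC, V=3.75V), C4(1μF, Q=9μC, V=9.00V), C5(2μF, Q=13μC, V=6.50V)
Op 1: CLOSE 3-5: Q_total=28.00, C_total=6.00, V=4.67; Q3=18.67, Q5=9.33; dissipated=5.042
Op 2: CLOSE 2-4: Q_total=18.00, C_total=6.00, V=3.00; Q2=15.00, Q4=3.00; dissipated=21.600
Final charges: Q1=13.00, Q2=15.00, Q3=18.67, Q4=3.00, Q5=9.33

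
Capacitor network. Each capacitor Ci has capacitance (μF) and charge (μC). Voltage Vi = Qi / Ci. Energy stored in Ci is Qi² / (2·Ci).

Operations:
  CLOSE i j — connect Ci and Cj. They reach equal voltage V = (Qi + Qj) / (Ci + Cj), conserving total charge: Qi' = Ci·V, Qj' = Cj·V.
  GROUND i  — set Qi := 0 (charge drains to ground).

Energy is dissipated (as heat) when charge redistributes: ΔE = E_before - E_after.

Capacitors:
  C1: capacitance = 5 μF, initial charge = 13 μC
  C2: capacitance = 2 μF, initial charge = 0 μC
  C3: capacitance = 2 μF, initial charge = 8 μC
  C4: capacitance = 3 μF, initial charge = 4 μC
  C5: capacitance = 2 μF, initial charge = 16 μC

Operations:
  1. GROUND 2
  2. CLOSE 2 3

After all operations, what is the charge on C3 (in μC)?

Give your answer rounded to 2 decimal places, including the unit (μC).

Initial: C1(5μF, Q=13μC, V=2.60V), C2(2μF, Q=0μC, V=0.00V), C3(2μF, Q=8μC, V=4.00V), C4(3μF, Q=4μC, V=1.33V), C5(2μF, Q=16μC, V=8.00V)
Op 1: GROUND 2: Q2=0; energy lost=0.000
Op 2: CLOSE 2-3: Q_total=8.00, C_total=4.00, V=2.00; Q2=4.00, Q3=4.00; dissipated=8.000
Final charges: Q1=13.00, Q2=4.00, Q3=4.00, Q4=4.00, Q5=16.00

Answer: 4.00 μC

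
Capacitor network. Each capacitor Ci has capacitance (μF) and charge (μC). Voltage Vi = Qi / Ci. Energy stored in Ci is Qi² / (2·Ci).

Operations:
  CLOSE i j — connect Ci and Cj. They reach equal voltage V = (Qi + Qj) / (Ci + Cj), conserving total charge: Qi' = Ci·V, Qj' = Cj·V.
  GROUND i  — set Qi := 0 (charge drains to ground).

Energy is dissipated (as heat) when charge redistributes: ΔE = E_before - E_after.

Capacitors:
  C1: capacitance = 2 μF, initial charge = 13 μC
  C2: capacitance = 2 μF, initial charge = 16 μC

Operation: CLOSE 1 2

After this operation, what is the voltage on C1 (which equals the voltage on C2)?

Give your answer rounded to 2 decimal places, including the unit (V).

Initial: C1(2μF, Q=13μC, V=6.50V), C2(2μF, Q=16μC, V=8.00V)
Op 1: CLOSE 1-2: Q_total=29.00, C_total=4.00, V=7.25; Q1=14.50, Q2=14.50; dissipated=1.125

Answer: 7.25 V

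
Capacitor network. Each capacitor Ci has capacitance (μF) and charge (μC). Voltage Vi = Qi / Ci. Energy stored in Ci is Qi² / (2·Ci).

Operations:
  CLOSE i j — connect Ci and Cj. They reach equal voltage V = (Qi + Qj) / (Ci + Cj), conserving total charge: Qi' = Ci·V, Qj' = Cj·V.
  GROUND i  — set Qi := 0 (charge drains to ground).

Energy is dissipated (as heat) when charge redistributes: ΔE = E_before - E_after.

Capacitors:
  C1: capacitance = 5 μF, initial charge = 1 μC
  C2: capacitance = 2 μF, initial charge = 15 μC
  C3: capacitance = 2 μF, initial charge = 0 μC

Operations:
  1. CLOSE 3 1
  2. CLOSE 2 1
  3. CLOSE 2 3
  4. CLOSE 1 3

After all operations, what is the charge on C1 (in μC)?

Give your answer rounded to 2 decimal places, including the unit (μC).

Initial: C1(5μF, Q=1μC, V=0.20V), C2(2μF, Q=15μC, V=7.50V), C3(2μF, Q=0μC, V=0.00V)
Op 1: CLOSE 3-1: Q_total=1.00, C_total=7.00, V=0.14; Q3=0.29, Q1=0.71; dissipated=0.029
Op 2: CLOSE 2-1: Q_total=15.71, C_total=7.00, V=2.24; Q2=4.49, Q1=11.22; dissipated=38.663
Op 3: CLOSE 2-3: Q_total=4.78, C_total=4.00, V=1.19; Q2=2.39, Q3=2.39; dissipated=2.209
Op 4: CLOSE 1-3: Q_total=13.61, C_total=7.00, V=1.94; Q1=9.72, Q3=3.89; dissipated=0.789
Final charges: Q1=9.72, Q2=2.39, Q3=3.89

Answer: 9.72 μC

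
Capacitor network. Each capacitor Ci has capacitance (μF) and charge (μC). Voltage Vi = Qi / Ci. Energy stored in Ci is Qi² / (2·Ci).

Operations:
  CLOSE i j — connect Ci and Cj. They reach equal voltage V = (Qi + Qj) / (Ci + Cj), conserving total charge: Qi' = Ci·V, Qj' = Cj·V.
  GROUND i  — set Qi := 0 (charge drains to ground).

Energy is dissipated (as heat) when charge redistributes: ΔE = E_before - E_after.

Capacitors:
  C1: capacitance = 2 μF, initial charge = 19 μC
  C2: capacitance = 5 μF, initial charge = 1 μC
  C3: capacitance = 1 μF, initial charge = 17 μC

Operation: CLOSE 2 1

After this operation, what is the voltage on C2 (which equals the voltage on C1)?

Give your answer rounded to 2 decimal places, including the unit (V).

Initial: C1(2μF, Q=19μC, V=9.50V), C2(5μF, Q=1μC, V=0.20V), C3(1μF, Q=17μC, V=17.00V)
Op 1: CLOSE 2-1: Q_total=20.00, C_total=7.00, V=2.86; Q2=14.29, Q1=5.71; dissipated=61.779

Answer: 2.86 V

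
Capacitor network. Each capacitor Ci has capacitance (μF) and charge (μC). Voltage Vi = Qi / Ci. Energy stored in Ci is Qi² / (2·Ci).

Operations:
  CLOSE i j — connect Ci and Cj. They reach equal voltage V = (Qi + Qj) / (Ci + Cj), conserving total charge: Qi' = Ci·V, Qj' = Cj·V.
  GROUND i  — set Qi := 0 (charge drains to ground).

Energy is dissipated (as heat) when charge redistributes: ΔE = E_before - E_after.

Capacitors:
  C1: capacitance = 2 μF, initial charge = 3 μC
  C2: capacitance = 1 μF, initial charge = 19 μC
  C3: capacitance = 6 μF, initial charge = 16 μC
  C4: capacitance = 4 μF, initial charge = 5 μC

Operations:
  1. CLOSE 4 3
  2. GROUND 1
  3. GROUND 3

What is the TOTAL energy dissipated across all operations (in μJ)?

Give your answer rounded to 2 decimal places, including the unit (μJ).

Initial: C1(2μF, Q=3μC, V=1.50V), C2(1μF, Q=19μC, V=19.00V), C3(6μF, Q=16μC, V=2.67V), C4(4μF, Q=5μC, V=1.25V)
Op 1: CLOSE 4-3: Q_total=21.00, C_total=10.00, V=2.10; Q4=8.40, Q3=12.60; dissipated=2.408
Op 2: GROUND 1: Q1=0; energy lost=2.250
Op 3: GROUND 3: Q3=0; energy lost=13.230
Total dissipated: 17.888 μJ

Answer: 17.89 μJ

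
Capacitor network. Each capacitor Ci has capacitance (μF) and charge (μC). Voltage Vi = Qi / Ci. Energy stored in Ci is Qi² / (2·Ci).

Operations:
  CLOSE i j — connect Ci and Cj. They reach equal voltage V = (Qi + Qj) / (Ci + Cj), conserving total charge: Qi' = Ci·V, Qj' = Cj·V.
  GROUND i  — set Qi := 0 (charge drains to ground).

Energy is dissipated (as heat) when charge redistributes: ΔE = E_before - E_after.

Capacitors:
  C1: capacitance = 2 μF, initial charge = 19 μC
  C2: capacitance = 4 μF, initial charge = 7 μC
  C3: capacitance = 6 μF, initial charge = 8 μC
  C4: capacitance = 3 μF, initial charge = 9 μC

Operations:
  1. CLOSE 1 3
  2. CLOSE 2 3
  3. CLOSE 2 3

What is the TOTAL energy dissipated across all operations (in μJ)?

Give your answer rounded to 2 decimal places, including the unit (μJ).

Initial: C1(2μF, Q=19μC, V=9.50V), C2(4μF, Q=7μC, V=1.75V), C3(6μF, Q=8μC, V=1.33V), C4(3μF, Q=9μC, V=3.00V)
Op 1: CLOSE 1-3: Q_total=27.00, C_total=8.00, V=3.38; Q1=6.75, Q3=20.25; dissipated=50.021
Op 2: CLOSE 2-3: Q_total=27.25, C_total=10.00, V=2.73; Q2=10.90, Q3=16.35; dissipated=3.169
Op 3: CLOSE 2-3: Q_total=27.25, C_total=10.00, V=2.73; Q2=10.90, Q3=16.35; dissipated=0.000
Total dissipated: 53.190 μJ

Answer: 53.19 μJ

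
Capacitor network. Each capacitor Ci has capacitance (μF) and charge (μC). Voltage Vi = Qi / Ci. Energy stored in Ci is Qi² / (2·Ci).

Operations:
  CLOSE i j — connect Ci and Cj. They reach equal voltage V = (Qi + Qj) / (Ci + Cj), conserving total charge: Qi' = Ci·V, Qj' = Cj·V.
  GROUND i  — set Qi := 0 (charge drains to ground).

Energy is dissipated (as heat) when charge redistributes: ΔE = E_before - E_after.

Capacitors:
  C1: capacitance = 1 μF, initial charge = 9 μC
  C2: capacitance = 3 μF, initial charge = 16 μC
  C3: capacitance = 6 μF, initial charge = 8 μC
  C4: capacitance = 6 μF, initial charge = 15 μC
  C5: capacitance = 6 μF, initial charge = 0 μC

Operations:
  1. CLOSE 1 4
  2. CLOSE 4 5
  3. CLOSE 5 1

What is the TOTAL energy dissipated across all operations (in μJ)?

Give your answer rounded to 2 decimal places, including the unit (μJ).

Answer: 37.00 μJ

Derivation:
Initial: C1(1μF, Q=9μC, V=9.00V), C2(3μF, Q=16μC, V=5.33V), C3(6μF, Q=8μC, V=1.33V), C4(6μF, Q=15μC, V=2.50V), C5(6μF, Q=0μC, V=0.00V)
Op 1: CLOSE 1-4: Q_total=24.00, C_total=7.00, V=3.43; Q1=3.43, Q4=20.57; dissipated=18.107
Op 2: CLOSE 4-5: Q_total=20.57, C_total=12.00, V=1.71; Q4=10.29, Q5=10.29; dissipated=17.633
Op 3: CLOSE 5-1: Q_total=13.71, C_total=7.00, V=1.96; Q5=11.76, Q1=1.96; dissipated=1.259
Total dissipated: 36.999 μJ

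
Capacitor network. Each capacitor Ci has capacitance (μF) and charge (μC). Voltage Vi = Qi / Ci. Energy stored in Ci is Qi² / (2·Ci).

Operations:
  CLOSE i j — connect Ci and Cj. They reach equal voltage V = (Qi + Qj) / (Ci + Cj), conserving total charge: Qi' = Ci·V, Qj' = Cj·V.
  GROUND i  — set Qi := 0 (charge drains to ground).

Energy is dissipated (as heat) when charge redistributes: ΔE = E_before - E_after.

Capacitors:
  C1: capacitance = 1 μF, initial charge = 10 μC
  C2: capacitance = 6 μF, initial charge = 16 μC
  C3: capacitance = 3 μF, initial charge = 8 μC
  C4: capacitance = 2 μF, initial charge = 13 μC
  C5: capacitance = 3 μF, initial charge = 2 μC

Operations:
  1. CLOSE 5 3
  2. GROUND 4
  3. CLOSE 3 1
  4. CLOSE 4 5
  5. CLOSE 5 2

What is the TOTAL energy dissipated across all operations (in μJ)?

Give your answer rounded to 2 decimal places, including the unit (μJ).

Initial: C1(1μF, Q=10μC, V=10.00V), C2(6μF, Q=16μC, V=2.67V), C3(3μF, Q=8μC, V=2.67V), C4(2μF, Q=13μC, V=6.50V), C5(3μF, Q=2μC, V=0.67V)
Op 1: CLOSE 5-3: Q_total=10.00, C_total=6.00, V=1.67; Q5=5.00, Q3=5.00; dissipated=3.000
Op 2: GROUND 4: Q4=0; energy lost=42.250
Op 3: CLOSE 3-1: Q_total=15.00, C_total=4.00, V=3.75; Q3=11.25, Q1=3.75; dissipated=26.042
Op 4: CLOSE 4-5: Q_total=5.00, C_total=5.00, V=1.00; Q4=2.00, Q5=3.00; dissipated=1.667
Op 5: CLOSE 5-2: Q_total=19.00, C_total=9.00, V=2.11; Q5=6.33, Q2=12.67; dissipated=2.778
Total dissipated: 75.736 μJ

Answer: 75.74 μJ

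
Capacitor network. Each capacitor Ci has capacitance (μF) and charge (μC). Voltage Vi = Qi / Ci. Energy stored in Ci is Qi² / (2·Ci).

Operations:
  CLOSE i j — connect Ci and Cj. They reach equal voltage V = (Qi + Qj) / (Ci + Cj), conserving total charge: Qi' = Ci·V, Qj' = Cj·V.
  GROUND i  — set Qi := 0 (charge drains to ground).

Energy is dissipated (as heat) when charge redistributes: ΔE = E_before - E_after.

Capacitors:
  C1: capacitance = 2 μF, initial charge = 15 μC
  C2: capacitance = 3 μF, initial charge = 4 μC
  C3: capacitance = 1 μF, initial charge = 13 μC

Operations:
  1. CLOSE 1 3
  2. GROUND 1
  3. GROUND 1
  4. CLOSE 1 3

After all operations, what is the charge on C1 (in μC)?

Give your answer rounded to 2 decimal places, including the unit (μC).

Answer: 6.22 μC

Derivation:
Initial: C1(2μF, Q=15μC, V=7.50V), C2(3μF, Q=4μC, V=1.33V), C3(1μF, Q=13μC, V=13.00V)
Op 1: CLOSE 1-3: Q_total=28.00, C_total=3.00, V=9.33; Q1=18.67, Q3=9.33; dissipated=10.083
Op 2: GROUND 1: Q1=0; energy lost=87.111
Op 3: GROUND 1: Q1=0; energy lost=0.000
Op 4: CLOSE 1-3: Q_total=9.33, C_total=3.00, V=3.11; Q1=6.22, Q3=3.11; dissipated=29.037
Final charges: Q1=6.22, Q2=4.00, Q3=3.11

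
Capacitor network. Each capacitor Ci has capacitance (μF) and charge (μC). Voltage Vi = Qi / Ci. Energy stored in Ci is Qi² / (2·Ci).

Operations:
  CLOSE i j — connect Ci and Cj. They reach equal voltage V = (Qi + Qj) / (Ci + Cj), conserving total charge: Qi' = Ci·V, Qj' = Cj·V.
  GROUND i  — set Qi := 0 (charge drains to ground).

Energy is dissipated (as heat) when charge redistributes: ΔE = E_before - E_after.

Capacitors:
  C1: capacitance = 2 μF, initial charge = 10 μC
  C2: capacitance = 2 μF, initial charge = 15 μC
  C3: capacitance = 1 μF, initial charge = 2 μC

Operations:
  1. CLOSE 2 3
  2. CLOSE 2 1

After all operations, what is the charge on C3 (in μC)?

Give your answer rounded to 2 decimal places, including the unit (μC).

Initial: C1(2μF, Q=10μC, V=5.00V), C2(2μF, Q=15μC, V=7.50V), C3(1μF, Q=2μC, V=2.00V)
Op 1: CLOSE 2-3: Q_total=17.00, C_total=3.00, V=5.67; Q2=11.33, Q3=5.67; dissipated=10.083
Op 2: CLOSE 2-1: Q_total=21.33, C_total=4.00, V=5.33; Q2=10.67, Q1=10.67; dissipated=0.222
Final charges: Q1=10.67, Q2=10.67, Q3=5.67

Answer: 5.67 μC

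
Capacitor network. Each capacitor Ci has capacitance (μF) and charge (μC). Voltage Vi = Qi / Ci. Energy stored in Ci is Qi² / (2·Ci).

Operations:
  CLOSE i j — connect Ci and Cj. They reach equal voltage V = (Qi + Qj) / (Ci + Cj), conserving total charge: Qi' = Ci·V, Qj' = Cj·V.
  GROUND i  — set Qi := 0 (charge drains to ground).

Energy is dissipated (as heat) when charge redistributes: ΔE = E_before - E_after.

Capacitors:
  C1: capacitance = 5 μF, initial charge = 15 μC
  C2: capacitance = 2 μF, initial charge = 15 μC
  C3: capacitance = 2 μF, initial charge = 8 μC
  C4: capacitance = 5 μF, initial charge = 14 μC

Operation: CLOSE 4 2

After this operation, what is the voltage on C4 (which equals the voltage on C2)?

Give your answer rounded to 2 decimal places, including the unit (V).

Answer: 4.14 V

Derivation:
Initial: C1(5μF, Q=15μC, V=3.00V), C2(2μF, Q=15μC, V=7.50V), C3(2μF, Q=8μC, V=4.00V), C4(5μF, Q=14μC, V=2.80V)
Op 1: CLOSE 4-2: Q_total=29.00, C_total=7.00, V=4.14; Q4=20.71, Q2=8.29; dissipated=15.779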